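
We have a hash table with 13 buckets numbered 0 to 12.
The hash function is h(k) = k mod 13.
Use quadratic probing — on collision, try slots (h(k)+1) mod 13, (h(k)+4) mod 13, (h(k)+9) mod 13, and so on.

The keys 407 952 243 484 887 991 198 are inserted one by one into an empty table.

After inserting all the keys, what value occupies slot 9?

407 hashes to 4; slot 4 is free -> place at 4.
952 hashes to 3; slot 3 is free -> place at 3.
243 hashes to 9; slot 9 is free -> place at 9.
484 hashes to 3; 3,4 taken -> place at 7.
887 hashes to 3; 3,4,7 taken -> place at 12.
991 hashes to 3; 3,4,7,12 taken -> place at 6.
198 hashes to 3; 3,4,7,12,6 taken -> place at 2.
Table: [∅, ∅, 198, 952, 407, ∅, 991, 484, ∅, 243, ∅, ∅, 887]

243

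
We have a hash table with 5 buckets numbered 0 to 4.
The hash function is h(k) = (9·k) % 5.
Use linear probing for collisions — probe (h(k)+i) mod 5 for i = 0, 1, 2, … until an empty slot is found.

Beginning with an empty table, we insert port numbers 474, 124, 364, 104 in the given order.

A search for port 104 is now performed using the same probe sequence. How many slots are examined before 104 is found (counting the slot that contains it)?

4

474 hashes to 1; slot 1 is free => place at 1.
124 hashes to 1; 1 taken => place at 2.
364 hashes to 1; 1,2 taken => place at 3.
104 hashes to 1; 1,2,3 taken => place at 4.
Table: [., 474, 124, 364, 104]
Lookup 104: h=1, probe 1,2,3,4 → found at 4.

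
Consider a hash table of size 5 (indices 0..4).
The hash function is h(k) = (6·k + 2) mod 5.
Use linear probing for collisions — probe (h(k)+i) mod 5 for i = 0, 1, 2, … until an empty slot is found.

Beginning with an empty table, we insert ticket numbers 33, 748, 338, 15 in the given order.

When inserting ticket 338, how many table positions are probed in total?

3

Insert 33: h=0, slot 0 empty -> index 0.
Insert 748: h=0, slot 0 occupied -> index 1.
Insert 338: h=0, slots 0,1 occupied -> index 2.
Insert 15: h=2, slot 2 occupied -> index 3.
Table: [33, 748, 338, 15, -]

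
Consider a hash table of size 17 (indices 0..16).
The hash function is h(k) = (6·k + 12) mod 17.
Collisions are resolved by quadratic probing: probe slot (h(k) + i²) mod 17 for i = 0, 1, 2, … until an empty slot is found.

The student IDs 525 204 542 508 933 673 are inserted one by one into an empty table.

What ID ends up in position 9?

Insert 525: h=0, slot 0 empty -> index 0.
Insert 204: h=12, slot 12 empty -> index 12.
Insert 542: h=0, slot 0 occupied -> index 1.
Insert 508: h=0, slots 0,1 occupied -> index 4.
Insert 933: h=0, slots 0,1,4 occupied -> index 9.
Insert 673: h=4, slot 4 occupied -> index 5.
Table: [525, 542, -, -, 508, 673, -, -, -, 933, -, -, 204, -, -, -, -]

933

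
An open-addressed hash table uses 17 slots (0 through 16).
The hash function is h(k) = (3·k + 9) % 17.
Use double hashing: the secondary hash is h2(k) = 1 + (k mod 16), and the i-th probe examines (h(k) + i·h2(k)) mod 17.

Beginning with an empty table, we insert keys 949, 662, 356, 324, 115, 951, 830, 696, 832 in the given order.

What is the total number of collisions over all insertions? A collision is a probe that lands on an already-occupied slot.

Insert 949: h=0, slot 0 empty → index 0.
Insert 662: h=6, slot 6 empty → index 6.
Insert 356: h=6, h2=5, slot 6 occupied → index 11.
Insert 324: h=12, slot 12 empty → index 12.
Insert 115: h=14, slot 14 empty → index 14.
Insert 951: h=6, h2=8, slots 6,14 occupied → index 5.
Insert 830: h=0, h2=15, slot 0 occupied → index 15.
Insert 696: h=6, h2=9, slots 6,15 occupied → index 7.
Insert 832: h=6, h2=1, slots 6,7 occupied → index 8.
Table: [949, _, _, _, _, 951, 662, 696, 832, _, _, 356, 324, _, 115, 830, _]

8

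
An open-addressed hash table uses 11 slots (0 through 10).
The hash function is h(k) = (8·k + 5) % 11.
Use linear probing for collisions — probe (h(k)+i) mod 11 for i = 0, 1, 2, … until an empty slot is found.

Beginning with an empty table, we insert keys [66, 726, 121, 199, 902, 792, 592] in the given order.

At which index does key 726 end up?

66 hashes to 5; slot 5 is free -> place at 5.
726 hashes to 5; 5 taken -> place at 6.
121 hashes to 5; 5,6 taken -> place at 7.
199 hashes to 2; slot 2 is free -> place at 2.
902 hashes to 5; 5,6,7 taken -> place at 8.
792 hashes to 5; 5,6,7,8 taken -> place at 9.
592 hashes to 0; slot 0 is free -> place at 0.
Table: [592, ., 199, ., ., 66, 726, 121, 902, 792, .]

6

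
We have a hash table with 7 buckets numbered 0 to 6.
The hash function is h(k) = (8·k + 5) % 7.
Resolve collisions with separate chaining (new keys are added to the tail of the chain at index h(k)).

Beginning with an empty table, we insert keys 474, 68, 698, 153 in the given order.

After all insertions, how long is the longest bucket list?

Insert 474: h=3, bucket 3 empty -> new chain.
Insert 68: h=3, bucket 3 nonempty -> append to chain.
Insert 698: h=3, bucket 3 nonempty -> append to chain.
Insert 153: h=4, bucket 4 empty -> new chain.
Final buckets:
0: _
1: _
2: _
3: 474 -> 68 -> 698
4: 153
5: _
6: _

3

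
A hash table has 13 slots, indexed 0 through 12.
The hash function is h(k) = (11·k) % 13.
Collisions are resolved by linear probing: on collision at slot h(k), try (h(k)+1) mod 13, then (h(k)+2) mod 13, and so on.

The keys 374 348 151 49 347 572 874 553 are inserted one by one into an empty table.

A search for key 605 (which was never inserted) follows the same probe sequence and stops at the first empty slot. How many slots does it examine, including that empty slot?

3

Insert 374: h=6, slot 6 empty → index 6.
Insert 348: h=6, slot 6 occupied → index 7.
Insert 151: h=10, slot 10 empty → index 10.
Insert 49: h=6, slots 6,7 occupied → index 8.
Insert 347: h=8, slot 8 occupied → index 9.
Insert 572: h=0, slot 0 empty → index 0.
Insert 874: h=7, slots 7,8,9,10 occupied → index 11.
Insert 553: h=12, slot 12 empty → index 12.
Table: [572, ∅, ∅, ∅, ∅, ∅, 374, 348, 49, 347, 151, 874, 553]
Lookup 605: h=12, probe 12,0,1 → slot 1 empty, not found.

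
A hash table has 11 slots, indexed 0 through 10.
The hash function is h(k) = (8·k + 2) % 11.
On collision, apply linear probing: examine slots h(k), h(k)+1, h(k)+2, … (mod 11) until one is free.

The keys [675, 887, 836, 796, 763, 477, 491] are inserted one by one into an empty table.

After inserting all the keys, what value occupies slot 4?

796

675 hashes to 1; slot 1 is free → place at 1.
887 hashes to 3; slot 3 is free → place at 3.
836 hashes to 2; slot 2 is free → place at 2.
796 hashes to 1; 1,2,3 taken → place at 4.
763 hashes to 1; 1,2,3,4 taken → place at 5.
477 hashes to 1; 1,2,3,4,5 taken → place at 6.
491 hashes to 3; 3,4,5,6 taken → place at 7.
Table: [∅, 675, 836, 887, 796, 763, 477, 491, ∅, ∅, ∅]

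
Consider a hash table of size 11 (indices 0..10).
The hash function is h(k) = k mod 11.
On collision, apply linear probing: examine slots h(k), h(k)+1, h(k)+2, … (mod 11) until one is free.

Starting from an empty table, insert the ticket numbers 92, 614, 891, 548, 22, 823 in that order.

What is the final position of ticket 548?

10

92: h=4 -> slot 4
614: h=9 -> slot 9
891: h=0 -> slot 0
548: h=9, probe 9,10 -> slot 10
22: h=0, probe 0,1 -> slot 1
823: h=9, probe 9,10,0,1,2 -> slot 2
Table: [891, 22, 823, —, 92, —, —, —, —, 614, 548]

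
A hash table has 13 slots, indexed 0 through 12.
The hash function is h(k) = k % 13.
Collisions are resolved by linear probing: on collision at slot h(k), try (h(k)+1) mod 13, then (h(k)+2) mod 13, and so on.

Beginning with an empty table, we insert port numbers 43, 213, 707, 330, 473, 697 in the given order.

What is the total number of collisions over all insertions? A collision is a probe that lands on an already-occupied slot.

7

43: h=4 -> slot 4
213: h=5 -> slot 5
707: h=5, probe 5,6 -> slot 6
330: h=5, probe 5,6,7 -> slot 7
473: h=5, probe 5,6,7,8 -> slot 8
697: h=8, probe 8,9 -> slot 9
Table: [∅, ∅, ∅, ∅, 43, 213, 707, 330, 473, 697, ∅, ∅, ∅]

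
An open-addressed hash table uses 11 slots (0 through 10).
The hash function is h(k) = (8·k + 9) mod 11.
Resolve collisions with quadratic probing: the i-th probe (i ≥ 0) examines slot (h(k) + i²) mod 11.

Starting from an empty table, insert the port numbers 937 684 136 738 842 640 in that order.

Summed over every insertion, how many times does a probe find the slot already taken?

937 hashes to 3; slot 3 is free -> place at 3.
684 hashes to 3; 3 taken -> place at 4.
136 hashes to 8; slot 8 is free -> place at 8.
738 hashes to 6; slot 6 is free -> place at 6.
842 hashes to 2; slot 2 is free -> place at 2.
640 hashes to 3; 3,4 taken -> place at 7.
Table: [—, —, 842, 937, 684, —, 738, 640, 136, —, —]

3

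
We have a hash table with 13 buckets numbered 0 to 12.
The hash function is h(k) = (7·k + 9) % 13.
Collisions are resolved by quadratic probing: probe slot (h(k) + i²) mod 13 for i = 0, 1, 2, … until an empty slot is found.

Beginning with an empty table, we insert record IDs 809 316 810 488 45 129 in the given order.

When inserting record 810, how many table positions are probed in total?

2

Insert 809: h=4, slot 4 empty => index 4.
Insert 316: h=11, slot 11 empty => index 11.
Insert 810: h=11, slot 11 occupied => index 12.
Insert 488: h=6, slot 6 empty => index 6.
Insert 45: h=12, slot 12 occupied => index 0.
Insert 129: h=2, slot 2 empty => index 2.
Table: [45, ., 129, ., 809, ., 488, ., ., ., ., 316, 810]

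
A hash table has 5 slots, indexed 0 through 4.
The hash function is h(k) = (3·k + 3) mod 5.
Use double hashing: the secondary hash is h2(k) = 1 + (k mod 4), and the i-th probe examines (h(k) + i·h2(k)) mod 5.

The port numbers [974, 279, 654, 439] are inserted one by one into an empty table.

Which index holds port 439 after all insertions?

Insert 974: h=0, slot 0 empty → index 0.
Insert 279: h=0, h2=4, slot 0 occupied → index 4.
Insert 654: h=0, h2=3, slot 0 occupied → index 3.
Insert 439: h=0, h2=4, slots 0,4,3 occupied → index 2.
Table: [974, -, 439, 654, 279]

2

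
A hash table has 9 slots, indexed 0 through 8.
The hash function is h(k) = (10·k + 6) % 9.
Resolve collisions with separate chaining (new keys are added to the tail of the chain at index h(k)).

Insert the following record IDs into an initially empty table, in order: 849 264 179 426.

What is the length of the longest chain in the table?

3

849 -> bucket 0
264 -> bucket 0 (collision)
179 -> bucket 5
426 -> bucket 0 (collision)
Final buckets:
0: 849 -> 264 -> 426
1: ∅
2: ∅
3: ∅
4: ∅
5: 179
6: ∅
7: ∅
8: ∅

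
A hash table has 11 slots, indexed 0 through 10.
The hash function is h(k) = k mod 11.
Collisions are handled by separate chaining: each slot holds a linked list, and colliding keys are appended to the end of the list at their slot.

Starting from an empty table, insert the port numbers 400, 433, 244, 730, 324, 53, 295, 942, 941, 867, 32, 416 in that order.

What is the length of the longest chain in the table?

Insert 400: h=4, bucket 4 empty → new chain.
Insert 433: h=4, bucket 4 nonempty → append to chain.
Insert 244: h=2, bucket 2 empty → new chain.
Insert 730: h=4, bucket 4 nonempty → append to chain.
Insert 324: h=5, bucket 5 empty → new chain.
Insert 53: h=9, bucket 9 empty → new chain.
Insert 295: h=9, bucket 9 nonempty → append to chain.
Insert 942: h=7, bucket 7 empty → new chain.
Insert 941: h=6, bucket 6 empty → new chain.
Insert 867: h=9, bucket 9 nonempty → append to chain.
Insert 32: h=10, bucket 10 empty → new chain.
Insert 416: h=9, bucket 9 nonempty → append to chain.
Final buckets:
0: ∅
1: ∅
2: 244
3: ∅
4: 400 -> 433 -> 730
5: 324
6: 941
7: 942
8: ∅
9: 53 -> 295 -> 867 -> 416
10: 32

4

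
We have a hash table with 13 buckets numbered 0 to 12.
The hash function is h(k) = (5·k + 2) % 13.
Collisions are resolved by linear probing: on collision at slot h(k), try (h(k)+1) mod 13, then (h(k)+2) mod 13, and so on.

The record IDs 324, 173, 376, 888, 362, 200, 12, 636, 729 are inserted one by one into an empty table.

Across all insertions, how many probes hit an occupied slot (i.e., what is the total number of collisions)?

12

324 hashes to 10; slot 10 is free => place at 10.
173 hashes to 9; slot 9 is free => place at 9.
376 hashes to 10; 10 taken => place at 11.
888 hashes to 9; 9,10,11 taken => place at 12.
362 hashes to 5; slot 5 is free => place at 5.
200 hashes to 1; slot 1 is free => place at 1.
12 hashes to 10; 10,11,12 taken => place at 0.
636 hashes to 10; 10,11,12,0,1 taken => place at 2.
729 hashes to 7; slot 7 is free => place at 7.
Table: [12, 200, 636, -, -, 362, -, 729, -, 173, 324, 376, 888]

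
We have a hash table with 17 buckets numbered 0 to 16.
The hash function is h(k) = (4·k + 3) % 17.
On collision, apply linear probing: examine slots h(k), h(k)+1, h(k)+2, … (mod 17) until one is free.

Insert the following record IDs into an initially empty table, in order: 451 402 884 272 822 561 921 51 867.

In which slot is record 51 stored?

7

Insert 451: h=5, slot 5 empty -> index 5.
Insert 402: h=13, slot 13 empty -> index 13.
Insert 884: h=3, slot 3 empty -> index 3.
Insert 272: h=3, slot 3 occupied -> index 4.
Insert 822: h=10, slot 10 empty -> index 10.
Insert 561: h=3, slots 3,4,5 occupied -> index 6.
Insert 921: h=15, slot 15 empty -> index 15.
Insert 51: h=3, slots 3,4,5,6 occupied -> index 7.
Insert 867: h=3, slots 3,4,5,6,7 occupied -> index 8.
Table: [—, —, —, 884, 272, 451, 561, 51, 867, —, 822, —, —, 402, —, 921, —]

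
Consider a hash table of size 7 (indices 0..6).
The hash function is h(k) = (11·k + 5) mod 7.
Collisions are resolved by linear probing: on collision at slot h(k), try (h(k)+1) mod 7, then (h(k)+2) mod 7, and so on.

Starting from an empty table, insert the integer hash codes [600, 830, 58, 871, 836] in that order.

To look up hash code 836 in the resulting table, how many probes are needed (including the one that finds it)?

3

600 hashes to 4; slot 4 is free -> place at 4.
830 hashes to 0; slot 0 is free -> place at 0.
58 hashes to 6; slot 6 is free -> place at 6.
871 hashes to 3; slot 3 is free -> place at 3.
836 hashes to 3; 3,4 taken -> place at 5.
Table: [830, —, —, 871, 600, 836, 58]
Lookup 836: h=3, probe 3,4,5 → found at 5.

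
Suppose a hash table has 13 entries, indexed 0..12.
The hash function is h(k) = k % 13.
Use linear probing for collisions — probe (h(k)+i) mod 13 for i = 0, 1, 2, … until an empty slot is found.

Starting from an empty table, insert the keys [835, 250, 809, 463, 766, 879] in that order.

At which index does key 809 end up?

835 hashes to 3; slot 3 is free => place at 3.
250 hashes to 3; 3 taken => place at 4.
809 hashes to 3; 3,4 taken => place at 5.
463 hashes to 8; slot 8 is free => place at 8.
766 hashes to 12; slot 12 is free => place at 12.
879 hashes to 8; 8 taken => place at 9.
Table: [., ., ., 835, 250, 809, ., ., 463, 879, ., ., 766]

5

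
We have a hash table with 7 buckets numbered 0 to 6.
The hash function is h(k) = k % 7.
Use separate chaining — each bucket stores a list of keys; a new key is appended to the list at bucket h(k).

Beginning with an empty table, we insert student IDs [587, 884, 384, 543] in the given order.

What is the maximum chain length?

2

Insert 587: h=6, bucket 6 empty -> new chain.
Insert 884: h=2, bucket 2 empty -> new chain.
Insert 384: h=6, bucket 6 nonempty -> append to chain.
Insert 543: h=4, bucket 4 empty -> new chain.
Final buckets:
0: ∅
1: ∅
2: 884
3: ∅
4: 543
5: ∅
6: 587 -> 384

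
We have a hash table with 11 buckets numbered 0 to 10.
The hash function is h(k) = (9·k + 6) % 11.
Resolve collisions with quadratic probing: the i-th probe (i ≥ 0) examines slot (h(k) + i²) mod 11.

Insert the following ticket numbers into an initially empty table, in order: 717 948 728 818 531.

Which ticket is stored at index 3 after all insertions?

717: h=2 => slot 2
948: h=2, probe 2,3 => slot 3
728: h=2, probe 2,3,6 => slot 6
818: h=9 => slot 9
531: h=0 => slot 0
Table: [531, -, 717, 948, -, -, 728, -, -, 818, -]

948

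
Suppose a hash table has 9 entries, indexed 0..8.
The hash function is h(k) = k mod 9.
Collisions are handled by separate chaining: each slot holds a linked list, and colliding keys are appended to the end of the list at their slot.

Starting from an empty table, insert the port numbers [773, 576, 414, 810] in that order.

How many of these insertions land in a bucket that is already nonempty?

Insert 773: h=8, bucket 8 empty -> new chain.
Insert 576: h=0, bucket 0 empty -> new chain.
Insert 414: h=0, bucket 0 nonempty -> append to chain.
Insert 810: h=0, bucket 0 nonempty -> append to chain.
Final buckets:
0: 576 -> 414 -> 810
1: .
2: .
3: .
4: .
5: .
6: .
7: .
8: 773

2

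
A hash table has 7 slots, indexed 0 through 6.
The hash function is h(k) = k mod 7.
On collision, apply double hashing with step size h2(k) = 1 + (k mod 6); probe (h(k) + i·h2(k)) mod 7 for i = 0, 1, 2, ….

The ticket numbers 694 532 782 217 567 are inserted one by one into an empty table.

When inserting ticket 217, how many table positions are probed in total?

2

Insert 694: h=1, slot 1 empty => index 1.
Insert 532: h=0, slot 0 empty => index 0.
Insert 782: h=5, slot 5 empty => index 5.
Insert 217: h=0, h2=2, slot 0 occupied => index 2.
Insert 567: h=0, h2=4, slot 0 occupied => index 4.
Table: [532, 694, 217, _, 567, 782, _]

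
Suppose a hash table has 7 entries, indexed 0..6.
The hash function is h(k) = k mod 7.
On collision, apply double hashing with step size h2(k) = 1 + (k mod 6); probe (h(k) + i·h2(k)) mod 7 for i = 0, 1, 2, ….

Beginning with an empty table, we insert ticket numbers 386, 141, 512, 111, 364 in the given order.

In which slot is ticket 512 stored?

386 hashes to 1; slot 1 is free → place at 1.
141 hashes to 1, h2=4; 1 taken → place at 5.
512 hashes to 1, h2=3; 1 taken → place at 4.
111 hashes to 6; slot 6 is free → place at 6.
364 hashes to 0; slot 0 is free → place at 0.
Table: [364, 386, -, -, 512, 141, 111]

4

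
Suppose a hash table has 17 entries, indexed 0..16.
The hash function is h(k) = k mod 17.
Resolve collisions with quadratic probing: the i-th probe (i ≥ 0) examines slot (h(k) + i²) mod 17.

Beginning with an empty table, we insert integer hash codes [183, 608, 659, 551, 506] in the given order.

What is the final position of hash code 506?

183 hashes to 13; slot 13 is free => place at 13.
608 hashes to 13; 13 taken => place at 14.
659 hashes to 13; 13,14 taken => place at 0.
551 hashes to 7; slot 7 is free => place at 7.
506 hashes to 13; 13,14,0 taken => place at 5.
Table: [659, —, —, —, —, 506, —, 551, —, —, —, —, —, 183, 608, —, —]

5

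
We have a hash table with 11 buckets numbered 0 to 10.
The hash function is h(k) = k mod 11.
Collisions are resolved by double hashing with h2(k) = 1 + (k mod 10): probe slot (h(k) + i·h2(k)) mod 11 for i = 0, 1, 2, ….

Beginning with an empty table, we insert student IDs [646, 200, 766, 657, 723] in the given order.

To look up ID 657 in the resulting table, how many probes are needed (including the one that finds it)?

Insert 646: h=8, slot 8 empty => index 8.
Insert 200: h=2, slot 2 empty => index 2.
Insert 766: h=7, slot 7 empty => index 7.
Insert 657: h=8, h2=8, slot 8 occupied => index 5.
Insert 723: h=8, h2=4, slot 8 occupied => index 1.
Table: [-, 723, 200, -, -, 657, -, 766, 646, -, -]
Lookup 657: h=8, h2=8, probe 8,5 → found at 5.

2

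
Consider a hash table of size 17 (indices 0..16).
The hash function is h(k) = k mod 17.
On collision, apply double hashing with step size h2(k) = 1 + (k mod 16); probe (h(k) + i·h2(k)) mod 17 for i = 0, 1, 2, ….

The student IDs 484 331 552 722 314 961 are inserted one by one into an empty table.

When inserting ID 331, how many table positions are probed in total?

484 hashes to 8; slot 8 is free => place at 8.
331 hashes to 8, h2=12; 8 taken => place at 3.
552 hashes to 8, h2=9; 8 taken => place at 0.
722 hashes to 8, h2=3; 8 taken => place at 11.
314 hashes to 8, h2=11; 8 taken => place at 2.
961 hashes to 9; slot 9 is free => place at 9.
Table: [552, ., 314, 331, ., ., ., ., 484, 961, ., 722, ., ., ., ., .]

2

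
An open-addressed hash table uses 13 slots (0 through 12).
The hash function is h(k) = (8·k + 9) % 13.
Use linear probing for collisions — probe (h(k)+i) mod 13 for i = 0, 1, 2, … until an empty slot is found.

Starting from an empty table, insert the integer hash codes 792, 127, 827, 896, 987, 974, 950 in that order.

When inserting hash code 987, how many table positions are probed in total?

Insert 792: h=1, slot 1 empty => index 1.
Insert 127: h=11, slot 11 empty => index 11.
Insert 827: h=8, slot 8 empty => index 8.
Insert 896: h=1, slot 1 occupied => index 2.
Insert 987: h=1, slots 1,2 occupied => index 3.
Insert 974: h=1, slots 1,2,3 occupied => index 4.
Insert 950: h=4, slot 4 occupied => index 5.
Table: [_, 792, 896, 987, 974, 950, _, _, 827, _, _, 127, _]

3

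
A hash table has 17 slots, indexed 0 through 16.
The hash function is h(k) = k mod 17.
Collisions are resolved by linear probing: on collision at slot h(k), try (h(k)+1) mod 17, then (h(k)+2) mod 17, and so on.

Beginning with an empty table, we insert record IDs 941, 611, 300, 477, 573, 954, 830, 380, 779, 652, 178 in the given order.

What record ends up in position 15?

779

941 hashes to 6; slot 6 is free => place at 6.
611 hashes to 16; slot 16 is free => place at 16.
300 hashes to 11; slot 11 is free => place at 11.
477 hashes to 1; slot 1 is free => place at 1.
573 hashes to 12; slot 12 is free => place at 12.
954 hashes to 2; slot 2 is free => place at 2.
830 hashes to 14; slot 14 is free => place at 14.
380 hashes to 6; 6 taken => place at 7.
779 hashes to 14; 14 taken => place at 15.
652 hashes to 6; 6,7 taken => place at 8.
178 hashes to 8; 8 taken => place at 9.
Table: [_, 477, 954, _, _, _, 941, 380, 652, 178, _, 300, 573, _, 830, 779, 611]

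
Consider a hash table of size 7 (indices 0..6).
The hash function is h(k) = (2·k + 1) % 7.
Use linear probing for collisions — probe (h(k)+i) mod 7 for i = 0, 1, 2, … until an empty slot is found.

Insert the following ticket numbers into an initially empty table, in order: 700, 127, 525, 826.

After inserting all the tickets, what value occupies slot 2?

525

700 hashes to 1; slot 1 is free -> place at 1.
127 hashes to 3; slot 3 is free -> place at 3.
525 hashes to 1; 1 taken -> place at 2.
826 hashes to 1; 1,2,3 taken -> place at 4.
Table: [—, 700, 525, 127, 826, —, —]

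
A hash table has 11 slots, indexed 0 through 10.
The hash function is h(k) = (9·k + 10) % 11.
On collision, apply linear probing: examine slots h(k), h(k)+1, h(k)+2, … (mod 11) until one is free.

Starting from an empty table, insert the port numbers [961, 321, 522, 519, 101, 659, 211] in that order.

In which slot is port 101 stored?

961 hashes to 2; slot 2 is free → place at 2.
321 hashes to 6; slot 6 is free → place at 6.
522 hashes to 0; slot 0 is free → place at 0.
519 hashes to 6; 6 taken → place at 7.
101 hashes to 6; 6,7 taken → place at 8.
659 hashes to 1; slot 1 is free → place at 1.
211 hashes to 6; 6,7,8 taken → place at 9.
Table: [522, 659, 961, _, _, _, 321, 519, 101, 211, _]

8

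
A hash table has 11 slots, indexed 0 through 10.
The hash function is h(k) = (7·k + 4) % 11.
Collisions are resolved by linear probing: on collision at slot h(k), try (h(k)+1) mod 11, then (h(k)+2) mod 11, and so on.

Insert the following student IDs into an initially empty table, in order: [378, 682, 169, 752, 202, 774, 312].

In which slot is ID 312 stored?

378 hashes to 10; slot 10 is free -> place at 10.
682 hashes to 4; slot 4 is free -> place at 4.
169 hashes to 10; 10 taken -> place at 0.
752 hashes to 10; 10,0 taken -> place at 1.
202 hashes to 10; 10,0,1 taken -> place at 2.
774 hashes to 10; 10,0,1,2 taken -> place at 3.
312 hashes to 10; 10,0,1,2,3,4 taken -> place at 5.
Table: [169, 752, 202, 774, 682, 312, ., ., ., ., 378]

5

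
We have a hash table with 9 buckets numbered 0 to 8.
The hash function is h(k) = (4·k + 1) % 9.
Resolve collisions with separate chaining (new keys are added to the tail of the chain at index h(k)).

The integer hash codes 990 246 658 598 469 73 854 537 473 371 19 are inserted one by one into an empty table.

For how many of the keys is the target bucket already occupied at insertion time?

3

990 → bucket 1
246 → bucket 4
658 → bucket 5
598 → bucket 8
469 → bucket 5 (collision)
73 → bucket 5 (collision)
854 → bucket 6
537 → bucket 7
473 → bucket 3
371 → bucket 0
19 → bucket 5 (collision)
Final buckets:
0: 371
1: 990
2: -
3: 473
4: 246
5: 658 -> 469 -> 73 -> 19
6: 854
7: 537
8: 598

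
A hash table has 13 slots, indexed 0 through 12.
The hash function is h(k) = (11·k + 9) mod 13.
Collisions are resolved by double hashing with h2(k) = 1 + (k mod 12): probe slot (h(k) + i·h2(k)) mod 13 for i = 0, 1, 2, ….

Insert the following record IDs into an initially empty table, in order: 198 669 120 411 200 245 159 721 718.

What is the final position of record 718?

8

198: h=3 → slot 3
669: h=10 → slot 10
120: h=3, h2=1, probe 3,4 → slot 4
411: h=6 → slot 6
200: h=12 → slot 12
245: h=0 → slot 0
159: h=3, h2=4, probe 3,7 → slot 7
721: h=10, h2=2, probe 10,12,1 → slot 1
718: h=3, h2=11, probe 3,1,12,10,8 → slot 8
Table: [245, 721, ∅, 198, 120, ∅, 411, 159, 718, ∅, 669, ∅, 200]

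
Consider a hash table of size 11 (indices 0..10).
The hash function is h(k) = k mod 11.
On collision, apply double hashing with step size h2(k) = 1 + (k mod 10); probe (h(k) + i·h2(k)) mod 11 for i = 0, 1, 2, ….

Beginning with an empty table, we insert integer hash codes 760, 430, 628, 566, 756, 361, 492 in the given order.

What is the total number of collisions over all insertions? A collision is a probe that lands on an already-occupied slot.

3

Insert 760: h=1, slot 1 empty => index 1.
Insert 430: h=1, h2=1, slot 1 occupied => index 2.
Insert 628: h=1, h2=9, slot 1 occupied => index 10.
Insert 566: h=5, slot 5 empty => index 5.
Insert 756: h=8, slot 8 empty => index 8.
Insert 361: h=9, slot 9 empty => index 9.
Insert 492: h=8, h2=3, slot 8 occupied => index 0.
Table: [492, 760, 430, —, —, 566, —, —, 756, 361, 628]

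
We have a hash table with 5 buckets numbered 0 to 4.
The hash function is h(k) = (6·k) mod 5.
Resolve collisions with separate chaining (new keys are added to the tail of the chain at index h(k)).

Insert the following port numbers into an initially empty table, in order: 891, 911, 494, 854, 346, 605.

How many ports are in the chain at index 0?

1

891 -> bucket 1
911 -> bucket 1 (collision)
494 -> bucket 4
854 -> bucket 4 (collision)
346 -> bucket 1 (collision)
605 -> bucket 0
Final buckets:
0: 605
1: 891 -> 911 -> 346
2: ∅
3: ∅
4: 494 -> 854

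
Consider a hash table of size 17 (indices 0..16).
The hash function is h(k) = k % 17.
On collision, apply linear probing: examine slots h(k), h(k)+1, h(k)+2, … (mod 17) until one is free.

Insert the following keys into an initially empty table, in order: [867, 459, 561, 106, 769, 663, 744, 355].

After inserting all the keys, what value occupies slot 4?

867: h=0 -> slot 0
459: h=0, probe 0,1 -> slot 1
561: h=0, probe 0,1,2 -> slot 2
106: h=4 -> slot 4
769: h=4, probe 4,5 -> slot 5
663: h=0, probe 0,1,2,3 -> slot 3
744: h=13 -> slot 13
355: h=15 -> slot 15
Table: [867, 459, 561, 663, 106, 769, _, _, _, _, _, _, _, 744, _, 355, _]

106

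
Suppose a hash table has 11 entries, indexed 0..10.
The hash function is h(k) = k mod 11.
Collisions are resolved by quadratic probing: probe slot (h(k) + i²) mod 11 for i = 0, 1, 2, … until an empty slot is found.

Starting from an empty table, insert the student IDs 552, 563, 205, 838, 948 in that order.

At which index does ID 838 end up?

552 hashes to 2; slot 2 is free => place at 2.
563 hashes to 2; 2 taken => place at 3.
205 hashes to 7; slot 7 is free => place at 7.
838 hashes to 2; 2,3 taken => place at 6.
948 hashes to 2; 2,3,6 taken => place at 0.
Table: [948, -, 552, 563, -, -, 838, 205, -, -, -]

6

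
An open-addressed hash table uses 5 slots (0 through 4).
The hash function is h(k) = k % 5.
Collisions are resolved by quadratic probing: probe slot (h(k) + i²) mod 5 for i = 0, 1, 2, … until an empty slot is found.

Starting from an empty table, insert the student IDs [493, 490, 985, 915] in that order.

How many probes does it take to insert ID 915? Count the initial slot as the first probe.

3

Insert 493: h=3, slot 3 empty => index 3.
Insert 490: h=0, slot 0 empty => index 0.
Insert 985: h=0, slot 0 occupied => index 1.
Insert 915: h=0, slots 0,1 occupied => index 4.
Table: [490, 985, -, 493, 915]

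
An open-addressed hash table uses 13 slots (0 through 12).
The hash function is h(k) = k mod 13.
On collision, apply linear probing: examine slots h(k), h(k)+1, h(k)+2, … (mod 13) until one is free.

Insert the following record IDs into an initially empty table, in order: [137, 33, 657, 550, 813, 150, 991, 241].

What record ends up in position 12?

Insert 137: h=7, slot 7 empty => index 7.
Insert 33: h=7, slot 7 occupied => index 8.
Insert 657: h=7, slots 7,8 occupied => index 9.
Insert 550: h=4, slot 4 empty => index 4.
Insert 813: h=7, slots 7,8,9 occupied => index 10.
Insert 150: h=7, slots 7,8,9,10 occupied => index 11.
Insert 991: h=3, slot 3 empty => index 3.
Insert 241: h=7, slots 7,8,9,10,11 occupied => index 12.
Table: [-, -, -, 991, 550, -, -, 137, 33, 657, 813, 150, 241]

241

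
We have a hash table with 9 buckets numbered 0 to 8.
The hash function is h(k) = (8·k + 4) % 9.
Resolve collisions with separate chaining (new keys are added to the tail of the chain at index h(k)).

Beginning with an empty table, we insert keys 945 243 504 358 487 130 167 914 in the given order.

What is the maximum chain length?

3

Insert 945: h=4, bucket 4 empty -> new chain.
Insert 243: h=4, bucket 4 nonempty -> append to chain.
Insert 504: h=4, bucket 4 nonempty -> append to chain.
Insert 358: h=6, bucket 6 empty -> new chain.
Insert 487: h=3, bucket 3 empty -> new chain.
Insert 130: h=0, bucket 0 empty -> new chain.
Insert 167: h=8, bucket 8 empty -> new chain.
Insert 914: h=8, bucket 8 nonempty -> append to chain.
Final buckets:
0: 130
1: -
2: -
3: 487
4: 945 -> 243 -> 504
5: -
6: 358
7: -
8: 167 -> 914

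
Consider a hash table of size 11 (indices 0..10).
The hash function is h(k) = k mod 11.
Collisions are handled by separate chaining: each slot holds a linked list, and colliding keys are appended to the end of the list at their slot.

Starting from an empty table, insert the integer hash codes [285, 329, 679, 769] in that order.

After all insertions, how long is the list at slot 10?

3

285 -> bucket 10
329 -> bucket 10 (collision)
679 -> bucket 8
769 -> bucket 10 (collision)
Final buckets:
0: ∅
1: ∅
2: ∅
3: ∅
4: ∅
5: ∅
6: ∅
7: ∅
8: 679
9: ∅
10: 285 -> 329 -> 769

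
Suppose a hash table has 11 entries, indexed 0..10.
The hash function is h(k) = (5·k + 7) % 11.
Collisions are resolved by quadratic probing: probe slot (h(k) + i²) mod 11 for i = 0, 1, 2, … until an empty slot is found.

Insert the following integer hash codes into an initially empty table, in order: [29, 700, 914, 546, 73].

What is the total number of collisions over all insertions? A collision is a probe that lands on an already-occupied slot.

6

Insert 29: h=9, slot 9 empty => index 9.
Insert 700: h=9, slot 9 occupied => index 10.
Insert 914: h=1, slot 1 empty => index 1.
Insert 546: h=9, slots 9,10 occupied => index 2.
Insert 73: h=9, slots 9,10,2 occupied => index 7.
Table: [., 914, 546, ., ., ., ., 73, ., 29, 700]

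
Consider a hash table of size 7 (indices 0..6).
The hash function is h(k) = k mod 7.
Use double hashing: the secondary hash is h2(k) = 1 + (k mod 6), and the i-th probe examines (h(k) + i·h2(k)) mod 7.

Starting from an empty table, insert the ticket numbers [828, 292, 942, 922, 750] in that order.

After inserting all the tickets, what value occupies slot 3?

922

Insert 828: h=2, slot 2 empty → index 2.
Insert 292: h=5, slot 5 empty → index 5.
Insert 942: h=4, slot 4 empty → index 4.
Insert 922: h=5, h2=5, slot 5 occupied → index 3.
Insert 750: h=1, slot 1 empty → index 1.
Table: [_, 750, 828, 922, 942, 292, _]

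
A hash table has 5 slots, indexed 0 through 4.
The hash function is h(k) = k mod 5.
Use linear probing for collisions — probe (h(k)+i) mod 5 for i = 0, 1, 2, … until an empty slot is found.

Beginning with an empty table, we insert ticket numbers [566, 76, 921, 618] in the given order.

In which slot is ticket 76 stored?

566: h=1 → slot 1
76: h=1, probe 1,2 → slot 2
921: h=1, probe 1,2,3 → slot 3
618: h=3, probe 3,4 → slot 4
Table: [., 566, 76, 921, 618]

2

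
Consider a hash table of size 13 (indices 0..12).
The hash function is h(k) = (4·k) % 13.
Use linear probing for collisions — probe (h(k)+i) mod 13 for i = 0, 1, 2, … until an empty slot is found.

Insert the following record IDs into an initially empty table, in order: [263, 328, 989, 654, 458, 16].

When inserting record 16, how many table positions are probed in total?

4

Insert 263: h=12, slot 12 empty => index 12.
Insert 328: h=12, slot 12 occupied => index 0.
Insert 989: h=4, slot 4 empty => index 4.
Insert 654: h=3, slot 3 empty => index 3.
Insert 458: h=12, slots 12,0 occupied => index 1.
Insert 16: h=12, slots 12,0,1 occupied => index 2.
Table: [328, 458, 16, 654, 989, -, -, -, -, -, -, -, 263]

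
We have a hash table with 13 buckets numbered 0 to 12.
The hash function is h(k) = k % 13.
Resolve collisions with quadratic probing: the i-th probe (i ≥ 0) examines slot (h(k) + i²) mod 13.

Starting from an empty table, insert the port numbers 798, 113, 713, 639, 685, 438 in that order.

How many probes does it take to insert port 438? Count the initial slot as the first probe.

Insert 798: h=5, slot 5 empty → index 5.
Insert 113: h=9, slot 9 empty → index 9.
Insert 713: h=11, slot 11 empty → index 11.
Insert 639: h=2, slot 2 empty → index 2.
Insert 685: h=9, slot 9 occupied → index 10.
Insert 438: h=9, slots 9,10 occupied → index 0.
Table: [438, -, 639, -, -, 798, -, -, -, 113, 685, 713, -]

3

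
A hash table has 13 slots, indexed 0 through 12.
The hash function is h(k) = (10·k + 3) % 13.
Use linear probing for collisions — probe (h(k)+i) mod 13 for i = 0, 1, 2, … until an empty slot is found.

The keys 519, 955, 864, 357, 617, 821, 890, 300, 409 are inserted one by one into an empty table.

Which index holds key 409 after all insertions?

Insert 519: h=6, slot 6 empty -> index 6.
Insert 955: h=11, slot 11 empty -> index 11.
Insert 864: h=11, slot 11 occupied -> index 12.
Insert 357: h=11, slots 11,12 occupied -> index 0.
Insert 617: h=11, slots 11,12,0 occupied -> index 1.
Insert 821: h=10, slot 10 empty -> index 10.
Insert 890: h=11, slots 11,12,0,1 occupied -> index 2.
Insert 300: h=0, slots 0,1,2 occupied -> index 3.
Insert 409: h=11, slots 11,12,0,1,2,3 occupied -> index 4.
Table: [357, 617, 890, 300, 409, ∅, 519, ∅, ∅, ∅, 821, 955, 864]

4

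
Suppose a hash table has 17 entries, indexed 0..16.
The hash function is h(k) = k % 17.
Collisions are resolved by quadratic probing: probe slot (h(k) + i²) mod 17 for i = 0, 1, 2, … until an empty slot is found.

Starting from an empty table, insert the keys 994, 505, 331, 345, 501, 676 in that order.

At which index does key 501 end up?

994: h=8 -> slot 8
505: h=12 -> slot 12
331: h=8, probe 8,9 -> slot 9
345: h=5 -> slot 5
501: h=8, probe 8,9,12,0 -> slot 0
676: h=13 -> slot 13
Table: [501, ∅, ∅, ∅, ∅, 345, ∅, ∅, 994, 331, ∅, ∅, 505, 676, ∅, ∅, ∅]

0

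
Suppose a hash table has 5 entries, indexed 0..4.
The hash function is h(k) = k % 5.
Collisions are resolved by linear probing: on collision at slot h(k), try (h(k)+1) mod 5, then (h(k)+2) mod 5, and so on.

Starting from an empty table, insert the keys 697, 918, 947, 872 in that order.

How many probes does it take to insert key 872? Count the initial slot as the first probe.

4

697 hashes to 2; slot 2 is free -> place at 2.
918 hashes to 3; slot 3 is free -> place at 3.
947 hashes to 2; 2,3 taken -> place at 4.
872 hashes to 2; 2,3,4 taken -> place at 0.
Table: [872, —, 697, 918, 947]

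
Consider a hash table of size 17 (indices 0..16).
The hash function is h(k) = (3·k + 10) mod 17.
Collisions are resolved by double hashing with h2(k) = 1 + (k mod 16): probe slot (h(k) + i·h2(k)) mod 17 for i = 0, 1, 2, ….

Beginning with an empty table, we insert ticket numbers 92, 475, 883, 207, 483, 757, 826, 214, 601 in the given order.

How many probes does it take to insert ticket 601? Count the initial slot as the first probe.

92: h=14 -> slot 14
475: h=7 -> slot 7
883: h=7, h2=4, probe 7,11 -> slot 11
207: h=2 -> slot 2
483: h=14, h2=4, probe 14,1 -> slot 1
757: h=3 -> slot 3
826: h=6 -> slot 6
214: h=6, h2=7, probe 6,13 -> slot 13
601: h=11, h2=10, probe 11,4 -> slot 4
Table: [_, 483, 207, 757, 601, _, 826, 475, _, _, _, 883, _, 214, 92, _, _]

2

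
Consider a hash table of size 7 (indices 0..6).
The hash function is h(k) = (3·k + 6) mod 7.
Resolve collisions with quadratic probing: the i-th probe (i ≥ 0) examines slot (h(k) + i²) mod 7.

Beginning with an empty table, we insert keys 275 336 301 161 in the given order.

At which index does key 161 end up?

3

275 hashes to 5; slot 5 is free -> place at 5.
336 hashes to 6; slot 6 is free -> place at 6.
301 hashes to 6; 6 taken -> place at 0.
161 hashes to 6; 6,0 taken -> place at 3.
Table: [301, _, _, 161, _, 275, 336]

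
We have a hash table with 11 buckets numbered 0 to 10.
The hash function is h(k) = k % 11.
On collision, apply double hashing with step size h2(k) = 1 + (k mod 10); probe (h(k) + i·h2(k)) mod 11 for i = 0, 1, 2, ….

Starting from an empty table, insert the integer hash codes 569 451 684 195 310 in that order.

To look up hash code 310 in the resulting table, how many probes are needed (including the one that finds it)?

569 hashes to 8; slot 8 is free -> place at 8.
451 hashes to 0; slot 0 is free -> place at 0.
684 hashes to 2; slot 2 is free -> place at 2.
195 hashes to 8, h2=6; 8 taken -> place at 3.
310 hashes to 2, h2=1; 2,3 taken -> place at 4.
Table: [451, -, 684, 195, 310, -, -, -, 569, -, -]
Lookup 310: h=2, h2=1, probe 2,3,4 → found at 4.

3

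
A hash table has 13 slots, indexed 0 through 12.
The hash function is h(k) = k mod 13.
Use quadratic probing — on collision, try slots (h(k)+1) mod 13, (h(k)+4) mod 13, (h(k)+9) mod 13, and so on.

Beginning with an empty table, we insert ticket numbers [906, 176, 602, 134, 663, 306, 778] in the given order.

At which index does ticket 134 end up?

5

906 hashes to 9; slot 9 is free → place at 9.
176 hashes to 7; slot 7 is free → place at 7.
602 hashes to 4; slot 4 is free → place at 4.
134 hashes to 4; 4 taken → place at 5.
663 hashes to 0; slot 0 is free → place at 0.
306 hashes to 7; 7 taken → place at 8.
778 hashes to 11; slot 11 is free → place at 11.
Table: [663, ., ., ., 602, 134, ., 176, 306, 906, ., 778, .]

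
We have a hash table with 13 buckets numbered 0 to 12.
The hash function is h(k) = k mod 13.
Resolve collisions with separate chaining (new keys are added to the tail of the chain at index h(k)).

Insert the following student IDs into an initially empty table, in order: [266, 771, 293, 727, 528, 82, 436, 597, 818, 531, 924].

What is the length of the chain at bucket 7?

Insert 266: h=6, bucket 6 empty → new chain.
Insert 771: h=4, bucket 4 empty → new chain.
Insert 293: h=7, bucket 7 empty → new chain.
Insert 727: h=12, bucket 12 empty → new chain.
Insert 528: h=8, bucket 8 empty → new chain.
Insert 82: h=4, bucket 4 nonempty → append to chain.
Insert 436: h=7, bucket 7 nonempty → append to chain.
Insert 597: h=12, bucket 12 nonempty → append to chain.
Insert 818: h=12, bucket 12 nonempty → append to chain.
Insert 531: h=11, bucket 11 empty → new chain.
Insert 924: h=1, bucket 1 empty → new chain.
Final buckets:
0: —
1: 924
2: —
3: —
4: 771 -> 82
5: —
6: 266
7: 293 -> 436
8: 528
9: —
10: —
11: 531
12: 727 -> 597 -> 818

2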